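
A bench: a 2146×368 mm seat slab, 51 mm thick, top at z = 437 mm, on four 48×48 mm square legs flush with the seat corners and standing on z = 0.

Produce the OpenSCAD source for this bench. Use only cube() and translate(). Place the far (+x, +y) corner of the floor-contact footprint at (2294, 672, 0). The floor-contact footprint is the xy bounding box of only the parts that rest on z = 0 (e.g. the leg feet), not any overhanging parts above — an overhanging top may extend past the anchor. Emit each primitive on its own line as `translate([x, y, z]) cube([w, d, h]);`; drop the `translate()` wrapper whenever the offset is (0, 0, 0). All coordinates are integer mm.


translate([148, 304, 386]) cube([2146, 368, 51]);
translate([148, 304, 0]) cube([48, 48, 386]);
translate([148, 624, 0]) cube([48, 48, 386]);
translate([2246, 304, 0]) cube([48, 48, 386]);
translate([2246, 624, 0]) cube([48, 48, 386]);


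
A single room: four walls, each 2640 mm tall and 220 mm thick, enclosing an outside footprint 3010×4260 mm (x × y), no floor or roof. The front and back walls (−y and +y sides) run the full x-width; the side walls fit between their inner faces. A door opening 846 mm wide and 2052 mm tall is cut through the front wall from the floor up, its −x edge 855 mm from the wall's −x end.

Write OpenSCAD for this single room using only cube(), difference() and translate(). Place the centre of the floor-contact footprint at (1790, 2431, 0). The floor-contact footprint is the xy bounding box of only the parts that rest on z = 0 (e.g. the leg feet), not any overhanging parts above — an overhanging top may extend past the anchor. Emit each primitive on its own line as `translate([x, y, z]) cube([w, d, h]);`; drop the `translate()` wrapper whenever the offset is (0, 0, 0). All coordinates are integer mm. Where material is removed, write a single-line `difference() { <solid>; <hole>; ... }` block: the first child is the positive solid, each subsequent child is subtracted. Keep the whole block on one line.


difference() { translate([285, 301, 0]) cube([3010, 220, 2640]); translate([1140, 301, 0]) cube([846, 220, 2052]); }
translate([285, 4341, 0]) cube([3010, 220, 2640]);
translate([285, 521, 0]) cube([220, 3820, 2640]);
translate([3075, 521, 0]) cube([220, 3820, 2640]);


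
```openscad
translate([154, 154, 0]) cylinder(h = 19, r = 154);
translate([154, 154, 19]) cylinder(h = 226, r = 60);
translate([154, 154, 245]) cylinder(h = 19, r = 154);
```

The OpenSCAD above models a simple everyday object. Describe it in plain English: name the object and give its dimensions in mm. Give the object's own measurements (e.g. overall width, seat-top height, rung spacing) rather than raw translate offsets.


A spool: two coaxial disc flanges of radius 154 mm and thickness 19 mm, joined by a core cylinder of radius 60 mm and height 226 mm. The lower flange rests on z = 0 and the three cylinders share a vertical axis.


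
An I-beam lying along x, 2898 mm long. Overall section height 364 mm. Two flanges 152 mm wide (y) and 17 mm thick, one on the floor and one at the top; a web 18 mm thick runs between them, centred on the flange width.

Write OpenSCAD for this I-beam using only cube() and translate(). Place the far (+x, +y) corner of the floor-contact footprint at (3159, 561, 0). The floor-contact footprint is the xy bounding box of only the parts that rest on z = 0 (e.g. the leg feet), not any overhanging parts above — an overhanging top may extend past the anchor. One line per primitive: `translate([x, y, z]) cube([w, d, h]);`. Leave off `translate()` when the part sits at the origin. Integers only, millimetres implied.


translate([261, 409, 0]) cube([2898, 152, 17]);
translate([261, 476, 17]) cube([2898, 18, 330]);
translate([261, 409, 347]) cube([2898, 152, 17]);


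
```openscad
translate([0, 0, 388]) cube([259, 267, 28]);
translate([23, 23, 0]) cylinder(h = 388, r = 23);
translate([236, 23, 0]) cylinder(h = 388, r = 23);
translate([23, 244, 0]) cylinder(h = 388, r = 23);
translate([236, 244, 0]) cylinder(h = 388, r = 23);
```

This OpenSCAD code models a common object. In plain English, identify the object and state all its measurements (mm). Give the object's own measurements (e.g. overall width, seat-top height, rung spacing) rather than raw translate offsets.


A four-legged stool. The seat is a 259×267×28 mm slab whose top surface is at z = 416 mm; four round legs, each 46 mm in diameter, run from the floor (z = 0) to the underside of the seat, each leg's axis is inset half a diameter from the nearest pair of seat edges (so the leg's bounding box is flush with the corner).


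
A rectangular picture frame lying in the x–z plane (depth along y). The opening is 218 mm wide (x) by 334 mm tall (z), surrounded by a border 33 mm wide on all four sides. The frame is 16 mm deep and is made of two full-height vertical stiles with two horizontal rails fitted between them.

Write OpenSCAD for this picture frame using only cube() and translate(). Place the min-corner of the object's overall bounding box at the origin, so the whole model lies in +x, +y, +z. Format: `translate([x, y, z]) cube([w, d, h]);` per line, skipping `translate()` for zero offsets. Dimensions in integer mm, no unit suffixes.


cube([33, 16, 400]);
translate([251, 0, 0]) cube([33, 16, 400]);
translate([33, 0, 0]) cube([218, 16, 33]);
translate([33, 0, 367]) cube([218, 16, 33]);


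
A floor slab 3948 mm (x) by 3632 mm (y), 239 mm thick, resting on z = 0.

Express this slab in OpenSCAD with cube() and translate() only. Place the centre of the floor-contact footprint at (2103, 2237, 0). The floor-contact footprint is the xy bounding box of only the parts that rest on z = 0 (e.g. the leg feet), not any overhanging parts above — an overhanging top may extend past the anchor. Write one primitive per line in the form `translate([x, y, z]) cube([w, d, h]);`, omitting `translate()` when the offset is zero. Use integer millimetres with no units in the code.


translate([129, 421, 0]) cube([3948, 3632, 239]);


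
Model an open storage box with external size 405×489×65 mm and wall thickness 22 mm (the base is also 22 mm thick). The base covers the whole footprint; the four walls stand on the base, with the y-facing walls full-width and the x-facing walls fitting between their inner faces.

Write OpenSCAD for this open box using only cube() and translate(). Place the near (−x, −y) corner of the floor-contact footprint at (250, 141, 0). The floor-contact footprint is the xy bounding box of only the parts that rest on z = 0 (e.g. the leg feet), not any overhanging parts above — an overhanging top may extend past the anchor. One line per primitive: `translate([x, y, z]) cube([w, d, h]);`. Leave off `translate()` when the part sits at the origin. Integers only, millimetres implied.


translate([250, 141, 0]) cube([405, 489, 22]);
translate([250, 141, 22]) cube([405, 22, 43]);
translate([250, 608, 22]) cube([405, 22, 43]);
translate([250, 163, 22]) cube([22, 445, 43]);
translate([633, 163, 22]) cube([22, 445, 43]);


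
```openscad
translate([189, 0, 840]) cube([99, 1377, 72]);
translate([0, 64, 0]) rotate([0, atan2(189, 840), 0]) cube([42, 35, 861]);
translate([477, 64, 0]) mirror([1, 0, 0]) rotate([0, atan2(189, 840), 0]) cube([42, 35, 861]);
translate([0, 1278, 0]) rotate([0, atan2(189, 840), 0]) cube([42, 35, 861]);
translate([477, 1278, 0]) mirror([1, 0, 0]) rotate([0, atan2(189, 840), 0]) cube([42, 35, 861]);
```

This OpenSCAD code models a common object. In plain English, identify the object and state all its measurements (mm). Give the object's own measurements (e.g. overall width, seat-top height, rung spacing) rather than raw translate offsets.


A sawhorse. A 99×1377×72 mm beam (x, y, z) sits on two A-frame leg pairs. Each pair is two raked legs of 42×35 mm section (35 mm along y) splaying symmetrically in x. Each leg rises 840 mm vertically over 189 mm of horizontal reach and is 861 mm long along its own axis. Every leg's outer bottom edge rests on the floor and its outer top edge meets a bottom edge of the beam — the left legs (tilting toward +x) meet the beam's −x bottom edge, the right legs (their mirror images, tilting toward −x) meet its +x bottom edge — so the leg tops tuck under the beam, the beam's underside is 840 mm above the floor, and the feet are 477 mm apart outside-to-outside with the beam centred between them. The two leg pairs are set in 64 mm from either end of the beam.


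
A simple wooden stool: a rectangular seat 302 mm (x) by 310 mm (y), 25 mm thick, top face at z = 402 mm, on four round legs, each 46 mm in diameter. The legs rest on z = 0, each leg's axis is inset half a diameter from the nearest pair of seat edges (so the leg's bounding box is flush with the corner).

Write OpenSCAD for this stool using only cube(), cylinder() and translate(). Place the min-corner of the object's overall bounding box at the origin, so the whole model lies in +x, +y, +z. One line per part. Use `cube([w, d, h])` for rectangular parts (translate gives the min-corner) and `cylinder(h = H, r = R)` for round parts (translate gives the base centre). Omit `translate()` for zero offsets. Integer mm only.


// leg_h = 402 - 25 = 377
translate([0, 0, 377]) cube([302, 310, 25]);
translate([23, 23, 0]) cylinder(h = 377, r = 23);
translate([279, 23, 0]) cylinder(h = 377, r = 23);
translate([23, 287, 0]) cylinder(h = 377, r = 23);
translate([279, 287, 0]) cylinder(h = 377, r = 23);


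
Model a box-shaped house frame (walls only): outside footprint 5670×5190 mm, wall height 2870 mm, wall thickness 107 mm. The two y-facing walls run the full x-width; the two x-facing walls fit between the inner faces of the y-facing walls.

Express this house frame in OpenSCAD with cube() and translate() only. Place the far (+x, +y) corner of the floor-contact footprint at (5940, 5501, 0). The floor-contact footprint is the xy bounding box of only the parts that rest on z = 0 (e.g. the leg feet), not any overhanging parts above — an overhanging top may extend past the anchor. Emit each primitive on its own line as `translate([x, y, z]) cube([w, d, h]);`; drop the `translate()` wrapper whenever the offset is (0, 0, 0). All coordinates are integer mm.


translate([270, 311, 0]) cube([5670, 107, 2870]);
translate([270, 5394, 0]) cube([5670, 107, 2870]);
translate([270, 418, 0]) cube([107, 4976, 2870]);
translate([5833, 418, 0]) cube([107, 4976, 2870]);


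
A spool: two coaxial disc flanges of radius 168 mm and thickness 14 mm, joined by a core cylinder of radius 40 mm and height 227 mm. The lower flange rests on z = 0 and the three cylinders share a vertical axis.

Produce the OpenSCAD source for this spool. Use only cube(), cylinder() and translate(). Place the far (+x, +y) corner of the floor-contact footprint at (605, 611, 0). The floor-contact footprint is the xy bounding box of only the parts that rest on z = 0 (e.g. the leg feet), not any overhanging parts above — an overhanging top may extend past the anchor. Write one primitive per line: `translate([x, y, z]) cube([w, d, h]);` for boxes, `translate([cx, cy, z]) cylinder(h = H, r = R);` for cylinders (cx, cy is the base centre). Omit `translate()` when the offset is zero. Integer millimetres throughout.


translate([437, 443, 0]) cylinder(h = 14, r = 168);
translate([437, 443, 14]) cylinder(h = 227, r = 40);
translate([437, 443, 241]) cylinder(h = 14, r = 168);


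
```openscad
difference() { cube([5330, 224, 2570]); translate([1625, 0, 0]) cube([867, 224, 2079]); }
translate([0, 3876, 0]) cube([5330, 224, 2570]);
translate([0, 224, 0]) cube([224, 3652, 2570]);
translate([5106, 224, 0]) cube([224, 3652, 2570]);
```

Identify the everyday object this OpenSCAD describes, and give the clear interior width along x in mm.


A single room. The interior width is 4882 mm.

Four walls enclosing a rectangle with a door in the front wall — a room. Outside width 5330 minus two 224 mm walls gives 4882 mm.


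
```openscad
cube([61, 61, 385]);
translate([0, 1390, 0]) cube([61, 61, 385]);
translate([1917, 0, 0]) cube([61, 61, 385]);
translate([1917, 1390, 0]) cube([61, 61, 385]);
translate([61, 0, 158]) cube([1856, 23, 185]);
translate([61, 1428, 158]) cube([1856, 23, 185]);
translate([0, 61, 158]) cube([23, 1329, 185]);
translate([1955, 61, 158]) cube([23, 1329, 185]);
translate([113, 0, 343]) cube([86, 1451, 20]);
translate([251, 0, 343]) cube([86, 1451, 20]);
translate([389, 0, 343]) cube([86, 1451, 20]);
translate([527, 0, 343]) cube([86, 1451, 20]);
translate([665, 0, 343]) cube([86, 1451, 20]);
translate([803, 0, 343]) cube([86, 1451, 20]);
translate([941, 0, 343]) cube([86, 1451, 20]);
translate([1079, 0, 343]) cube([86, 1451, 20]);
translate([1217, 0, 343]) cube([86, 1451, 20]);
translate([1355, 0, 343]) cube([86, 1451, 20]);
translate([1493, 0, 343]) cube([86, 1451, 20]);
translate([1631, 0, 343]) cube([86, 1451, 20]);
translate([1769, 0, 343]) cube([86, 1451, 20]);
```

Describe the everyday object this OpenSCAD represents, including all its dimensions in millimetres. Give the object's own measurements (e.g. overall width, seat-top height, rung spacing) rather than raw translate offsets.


A bed frame 1978 mm long (x) by 1451 mm wide (y). Four 61×61 mm corner posts, 385 mm tall, at the corners of the footprint. Four rails of 23 mm thickness and 185 mm height run between adjacent posts with their undersides at z = 158 mm, their outer faces flush with the outside of the frame (the two x-running rails run between the posts' inner faces; the two y-running rails run between the posts' inner faces). 13 slats, each 86 mm wide (x) and 20 mm thick, lie across the top of the two x-running rails, running the full 1451 mm width of the frame in y; along x they sit between the end posts with a 52 mm gap after the −x posts and between neighbouring slats, leaving 62 mm before the +x posts.


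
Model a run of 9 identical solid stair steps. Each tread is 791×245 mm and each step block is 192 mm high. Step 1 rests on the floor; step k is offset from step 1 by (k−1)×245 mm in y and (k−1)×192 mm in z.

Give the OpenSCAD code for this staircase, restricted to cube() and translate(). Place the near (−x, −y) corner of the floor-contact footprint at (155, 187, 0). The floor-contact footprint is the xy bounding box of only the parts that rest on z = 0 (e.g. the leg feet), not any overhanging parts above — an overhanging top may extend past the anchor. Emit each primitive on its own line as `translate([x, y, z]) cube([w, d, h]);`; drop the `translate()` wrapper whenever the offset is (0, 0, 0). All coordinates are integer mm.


translate([155, 187, 0]) cube([791, 245, 192]);
translate([155, 432, 192]) cube([791, 245, 192]);
translate([155, 677, 384]) cube([791, 245, 192]);
translate([155, 922, 576]) cube([791, 245, 192]);
translate([155, 1167, 768]) cube([791, 245, 192]);
translate([155, 1412, 960]) cube([791, 245, 192]);
translate([155, 1657, 1152]) cube([791, 245, 192]);
translate([155, 1902, 1344]) cube([791, 245, 192]);
translate([155, 2147, 1536]) cube([791, 245, 192]);


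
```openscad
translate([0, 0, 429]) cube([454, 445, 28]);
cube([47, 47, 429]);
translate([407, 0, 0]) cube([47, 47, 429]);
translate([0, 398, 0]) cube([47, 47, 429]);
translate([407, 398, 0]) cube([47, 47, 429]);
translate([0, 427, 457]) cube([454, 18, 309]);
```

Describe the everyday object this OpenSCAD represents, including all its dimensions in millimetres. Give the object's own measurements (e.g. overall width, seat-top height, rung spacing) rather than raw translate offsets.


A chair. The seat is a 454×445×28 mm slab with its top at z = 457 mm, on four 47×47 mm corner legs (flush with the seat edges, standing on z = 0). A flat backrest 18 mm thick, 309 mm tall, spans the full seat width and rises from the seat top along its +y edge, rear face flush with the rear of the seat.


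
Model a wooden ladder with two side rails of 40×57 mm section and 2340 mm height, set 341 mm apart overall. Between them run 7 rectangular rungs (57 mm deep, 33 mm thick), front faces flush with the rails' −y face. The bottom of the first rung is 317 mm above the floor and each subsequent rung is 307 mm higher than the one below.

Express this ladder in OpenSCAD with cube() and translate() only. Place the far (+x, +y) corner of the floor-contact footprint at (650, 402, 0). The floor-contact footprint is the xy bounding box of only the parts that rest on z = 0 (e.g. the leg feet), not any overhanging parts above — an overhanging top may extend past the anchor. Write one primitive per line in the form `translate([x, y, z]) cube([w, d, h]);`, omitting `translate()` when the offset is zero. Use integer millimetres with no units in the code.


// rung span = 341 - 2*40 = 261
// rung[k] z = 317 + k*307
translate([309, 345, 0]) cube([40, 57, 2340]);
translate([610, 345, 0]) cube([40, 57, 2340]);
translate([349, 345, 317]) cube([261, 57, 33]);
translate([349, 345, 624]) cube([261, 57, 33]);
translate([349, 345, 931]) cube([261, 57, 33]);
translate([349, 345, 1238]) cube([261, 57, 33]);
translate([349, 345, 1545]) cube([261, 57, 33]);
translate([349, 345, 1852]) cube([261, 57, 33]);
translate([349, 345, 2159]) cube([261, 57, 33]);


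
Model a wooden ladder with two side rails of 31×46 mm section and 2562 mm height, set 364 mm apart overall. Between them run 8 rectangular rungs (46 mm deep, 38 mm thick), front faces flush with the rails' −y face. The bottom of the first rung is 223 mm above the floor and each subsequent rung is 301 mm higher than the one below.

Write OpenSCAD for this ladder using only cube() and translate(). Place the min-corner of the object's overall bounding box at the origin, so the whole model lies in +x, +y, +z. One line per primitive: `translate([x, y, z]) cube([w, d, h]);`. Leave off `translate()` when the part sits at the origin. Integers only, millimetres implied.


cube([31, 46, 2562]);
translate([333, 0, 0]) cube([31, 46, 2562]);
translate([31, 0, 223]) cube([302, 46, 38]);
translate([31, 0, 524]) cube([302, 46, 38]);
translate([31, 0, 825]) cube([302, 46, 38]);
translate([31, 0, 1126]) cube([302, 46, 38]);
translate([31, 0, 1427]) cube([302, 46, 38]);
translate([31, 0, 1728]) cube([302, 46, 38]);
translate([31, 0, 2029]) cube([302, 46, 38]);
translate([31, 0, 2330]) cube([302, 46, 38]);


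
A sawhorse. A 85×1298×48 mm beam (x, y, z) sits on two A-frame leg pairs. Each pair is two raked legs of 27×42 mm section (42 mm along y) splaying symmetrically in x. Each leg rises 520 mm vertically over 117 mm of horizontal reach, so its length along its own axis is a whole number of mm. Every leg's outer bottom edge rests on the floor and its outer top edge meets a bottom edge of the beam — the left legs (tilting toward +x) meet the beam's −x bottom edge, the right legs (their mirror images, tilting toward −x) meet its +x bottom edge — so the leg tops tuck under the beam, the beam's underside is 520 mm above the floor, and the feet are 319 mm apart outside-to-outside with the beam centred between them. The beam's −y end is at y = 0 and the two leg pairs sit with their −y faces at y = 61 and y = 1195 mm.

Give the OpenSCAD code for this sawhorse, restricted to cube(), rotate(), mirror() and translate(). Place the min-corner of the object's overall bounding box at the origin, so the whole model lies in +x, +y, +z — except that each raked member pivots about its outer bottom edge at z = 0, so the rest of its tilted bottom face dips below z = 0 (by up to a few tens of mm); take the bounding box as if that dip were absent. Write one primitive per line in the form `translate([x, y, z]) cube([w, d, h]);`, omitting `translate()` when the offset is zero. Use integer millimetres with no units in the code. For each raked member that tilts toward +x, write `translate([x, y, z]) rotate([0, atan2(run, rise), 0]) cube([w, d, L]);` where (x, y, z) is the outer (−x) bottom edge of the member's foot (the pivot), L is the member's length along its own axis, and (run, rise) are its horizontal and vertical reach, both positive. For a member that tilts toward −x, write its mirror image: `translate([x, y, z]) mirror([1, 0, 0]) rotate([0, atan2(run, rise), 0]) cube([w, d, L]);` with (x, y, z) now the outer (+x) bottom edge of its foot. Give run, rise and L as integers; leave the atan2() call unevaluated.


translate([117, 0, 520]) cube([85, 1298, 48]);
translate([0, 61, 0]) rotate([0, atan2(117, 520), 0]) cube([27, 42, 533]);
translate([319, 61, 0]) mirror([1, 0, 0]) rotate([0, atan2(117, 520), 0]) cube([27, 42, 533]);
translate([0, 1195, 0]) rotate([0, atan2(117, 520), 0]) cube([27, 42, 533]);
translate([319, 1195, 0]) mirror([1, 0, 0]) rotate([0, atan2(117, 520), 0]) cube([27, 42, 533]);


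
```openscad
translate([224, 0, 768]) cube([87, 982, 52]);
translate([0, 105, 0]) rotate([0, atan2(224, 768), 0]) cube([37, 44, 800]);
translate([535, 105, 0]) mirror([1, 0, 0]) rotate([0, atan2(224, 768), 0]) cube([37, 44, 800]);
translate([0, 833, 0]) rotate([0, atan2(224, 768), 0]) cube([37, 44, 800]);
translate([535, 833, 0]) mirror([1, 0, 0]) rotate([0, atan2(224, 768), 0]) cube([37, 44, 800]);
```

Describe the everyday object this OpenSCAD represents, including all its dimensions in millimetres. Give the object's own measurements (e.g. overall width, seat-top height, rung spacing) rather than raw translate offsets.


A sawhorse. A 87×982×52 mm beam (x, y, z) sits on two A-frame leg pairs. Each pair is two raked legs of 37×44 mm section (44 mm along y) splaying symmetrically in x. Each leg rises 768 mm vertically over 224 mm of horizontal reach and is 800 mm long along its own axis. Every leg's outer bottom edge rests on the floor and its outer top edge meets a bottom edge of the beam — the left legs (tilting toward +x) meet the beam's −x bottom edge, the right legs (their mirror images, tilting toward −x) meet its +x bottom edge — so the leg tops tuck under the beam, the beam's underside is 768 mm above the floor, and the feet are 535 mm apart outside-to-outside with the beam centred between them. The two leg pairs are set in 105 mm from either end of the beam.


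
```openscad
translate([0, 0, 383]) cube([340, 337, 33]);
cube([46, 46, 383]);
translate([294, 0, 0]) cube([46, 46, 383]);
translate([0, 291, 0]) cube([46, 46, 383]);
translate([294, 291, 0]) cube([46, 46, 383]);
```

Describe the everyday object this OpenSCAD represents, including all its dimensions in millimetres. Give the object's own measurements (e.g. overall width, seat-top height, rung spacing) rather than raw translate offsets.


A simple wooden stool: a rectangular seat 340 mm (x) by 337 mm (y), 33 mm thick, top face at z = 416 mm, on four square legs, each 46×46 mm in cross-section. The legs rest on z = 0, each flush with a corner of the seat.


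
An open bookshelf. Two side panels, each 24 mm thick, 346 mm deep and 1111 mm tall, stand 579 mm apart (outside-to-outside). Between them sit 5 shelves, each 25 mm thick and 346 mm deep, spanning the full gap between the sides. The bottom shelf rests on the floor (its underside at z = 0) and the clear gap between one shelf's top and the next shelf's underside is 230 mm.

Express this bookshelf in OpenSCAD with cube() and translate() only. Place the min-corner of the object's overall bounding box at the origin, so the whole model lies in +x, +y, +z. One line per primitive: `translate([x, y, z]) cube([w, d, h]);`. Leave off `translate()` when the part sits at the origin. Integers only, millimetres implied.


cube([24, 346, 1111]);
translate([555, 0, 0]) cube([24, 346, 1111]);
translate([24, 0, 0]) cube([531, 346, 25]);
translate([24, 0, 255]) cube([531, 346, 25]);
translate([24, 0, 510]) cube([531, 346, 25]);
translate([24, 0, 765]) cube([531, 346, 25]);
translate([24, 0, 1020]) cube([531, 346, 25]);


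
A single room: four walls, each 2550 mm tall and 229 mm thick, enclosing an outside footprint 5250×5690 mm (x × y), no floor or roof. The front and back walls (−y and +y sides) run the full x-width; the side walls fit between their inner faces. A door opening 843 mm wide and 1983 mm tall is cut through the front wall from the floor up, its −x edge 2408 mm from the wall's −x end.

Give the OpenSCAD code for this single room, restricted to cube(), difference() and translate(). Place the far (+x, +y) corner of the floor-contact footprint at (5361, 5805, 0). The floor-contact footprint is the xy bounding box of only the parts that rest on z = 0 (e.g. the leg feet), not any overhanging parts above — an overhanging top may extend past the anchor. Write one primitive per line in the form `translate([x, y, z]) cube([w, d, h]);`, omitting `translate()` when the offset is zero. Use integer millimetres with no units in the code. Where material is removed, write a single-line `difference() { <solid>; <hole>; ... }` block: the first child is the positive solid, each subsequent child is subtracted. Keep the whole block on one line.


difference() { translate([111, 115, 0]) cube([5250, 229, 2550]); translate([2519, 115, 0]) cube([843, 229, 1983]); }
translate([111, 5576, 0]) cube([5250, 229, 2550]);
translate([111, 344, 0]) cube([229, 5232, 2550]);
translate([5132, 344, 0]) cube([229, 5232, 2550]);


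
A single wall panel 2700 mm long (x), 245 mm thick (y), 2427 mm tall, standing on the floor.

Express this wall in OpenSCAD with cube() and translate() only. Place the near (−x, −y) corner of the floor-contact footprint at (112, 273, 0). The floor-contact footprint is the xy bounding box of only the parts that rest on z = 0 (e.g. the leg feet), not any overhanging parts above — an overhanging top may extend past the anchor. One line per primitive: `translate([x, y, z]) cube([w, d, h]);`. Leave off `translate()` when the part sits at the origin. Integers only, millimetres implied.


translate([112, 273, 0]) cube([2700, 245, 2427]);


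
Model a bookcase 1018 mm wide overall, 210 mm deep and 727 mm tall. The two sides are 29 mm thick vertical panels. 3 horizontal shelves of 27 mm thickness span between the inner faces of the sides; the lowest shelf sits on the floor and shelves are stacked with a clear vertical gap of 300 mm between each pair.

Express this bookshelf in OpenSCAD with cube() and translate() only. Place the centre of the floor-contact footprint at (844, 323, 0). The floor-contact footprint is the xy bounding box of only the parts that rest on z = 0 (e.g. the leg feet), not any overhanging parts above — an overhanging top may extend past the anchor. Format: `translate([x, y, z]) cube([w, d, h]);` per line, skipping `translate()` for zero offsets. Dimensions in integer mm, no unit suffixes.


translate([335, 218, 0]) cube([29, 210, 727]);
translate([1324, 218, 0]) cube([29, 210, 727]);
translate([364, 218, 0]) cube([960, 210, 27]);
translate([364, 218, 327]) cube([960, 210, 27]);
translate([364, 218, 654]) cube([960, 210, 27]);


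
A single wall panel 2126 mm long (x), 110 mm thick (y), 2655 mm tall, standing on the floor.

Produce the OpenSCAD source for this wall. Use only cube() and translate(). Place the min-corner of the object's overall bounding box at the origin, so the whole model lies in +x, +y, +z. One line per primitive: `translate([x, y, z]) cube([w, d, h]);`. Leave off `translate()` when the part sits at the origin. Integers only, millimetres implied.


cube([2126, 110, 2655]);


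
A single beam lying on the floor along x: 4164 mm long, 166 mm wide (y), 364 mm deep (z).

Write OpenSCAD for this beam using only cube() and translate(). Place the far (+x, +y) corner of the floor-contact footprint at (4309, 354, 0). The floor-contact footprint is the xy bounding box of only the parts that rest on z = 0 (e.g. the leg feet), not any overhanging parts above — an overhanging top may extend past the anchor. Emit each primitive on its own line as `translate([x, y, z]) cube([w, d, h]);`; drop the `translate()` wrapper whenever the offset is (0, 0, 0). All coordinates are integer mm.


translate([145, 188, 0]) cube([4164, 166, 364]);


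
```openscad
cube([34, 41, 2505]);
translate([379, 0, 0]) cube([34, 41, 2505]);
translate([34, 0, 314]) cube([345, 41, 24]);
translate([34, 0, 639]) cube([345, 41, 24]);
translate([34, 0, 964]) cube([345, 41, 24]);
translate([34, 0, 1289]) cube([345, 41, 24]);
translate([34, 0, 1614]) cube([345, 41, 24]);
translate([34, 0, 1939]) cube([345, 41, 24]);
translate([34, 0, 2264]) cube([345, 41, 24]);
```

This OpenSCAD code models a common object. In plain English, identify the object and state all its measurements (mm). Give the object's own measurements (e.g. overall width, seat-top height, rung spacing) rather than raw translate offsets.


A straight ladder. Two 34×41 mm vertical rails, 2505 mm tall, stand 413 mm apart (outside-to-outside) with their front faces coplanar on the −y side. 7 rungs, each 41 mm deep and 24 mm tall, span between the inner faces of the rails, front faces flush with the rails. The lowest rung's underside is at z = 314 mm and rungs are spaced 325 mm apart (underside to underside).


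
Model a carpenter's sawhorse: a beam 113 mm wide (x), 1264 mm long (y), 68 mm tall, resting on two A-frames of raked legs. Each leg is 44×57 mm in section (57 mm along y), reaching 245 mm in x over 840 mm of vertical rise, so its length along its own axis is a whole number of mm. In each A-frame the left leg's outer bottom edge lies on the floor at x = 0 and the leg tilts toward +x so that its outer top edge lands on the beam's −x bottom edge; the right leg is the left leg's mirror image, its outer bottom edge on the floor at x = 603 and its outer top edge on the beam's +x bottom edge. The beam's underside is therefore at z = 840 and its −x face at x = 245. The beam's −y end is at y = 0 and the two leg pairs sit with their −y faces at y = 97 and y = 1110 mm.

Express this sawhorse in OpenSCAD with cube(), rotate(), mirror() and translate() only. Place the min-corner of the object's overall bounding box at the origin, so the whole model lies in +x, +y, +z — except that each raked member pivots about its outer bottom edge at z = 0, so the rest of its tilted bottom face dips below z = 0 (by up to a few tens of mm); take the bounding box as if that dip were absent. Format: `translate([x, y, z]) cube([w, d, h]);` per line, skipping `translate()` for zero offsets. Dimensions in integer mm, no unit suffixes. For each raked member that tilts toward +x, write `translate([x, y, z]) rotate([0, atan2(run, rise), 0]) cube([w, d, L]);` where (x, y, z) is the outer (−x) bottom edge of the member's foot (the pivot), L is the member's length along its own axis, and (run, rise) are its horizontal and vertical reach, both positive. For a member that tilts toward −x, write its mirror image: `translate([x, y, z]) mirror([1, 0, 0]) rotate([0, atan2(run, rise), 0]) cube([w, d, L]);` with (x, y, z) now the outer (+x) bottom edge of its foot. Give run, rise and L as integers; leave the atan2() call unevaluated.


translate([245, 0, 840]) cube([113, 1264, 68]);
translate([0, 97, 0]) rotate([0, atan2(245, 840), 0]) cube([44, 57, 875]);
translate([603, 97, 0]) mirror([1, 0, 0]) rotate([0, atan2(245, 840), 0]) cube([44, 57, 875]);
translate([0, 1110, 0]) rotate([0, atan2(245, 840), 0]) cube([44, 57, 875]);
translate([603, 1110, 0]) mirror([1, 0, 0]) rotate([0, atan2(245, 840), 0]) cube([44, 57, 875]);


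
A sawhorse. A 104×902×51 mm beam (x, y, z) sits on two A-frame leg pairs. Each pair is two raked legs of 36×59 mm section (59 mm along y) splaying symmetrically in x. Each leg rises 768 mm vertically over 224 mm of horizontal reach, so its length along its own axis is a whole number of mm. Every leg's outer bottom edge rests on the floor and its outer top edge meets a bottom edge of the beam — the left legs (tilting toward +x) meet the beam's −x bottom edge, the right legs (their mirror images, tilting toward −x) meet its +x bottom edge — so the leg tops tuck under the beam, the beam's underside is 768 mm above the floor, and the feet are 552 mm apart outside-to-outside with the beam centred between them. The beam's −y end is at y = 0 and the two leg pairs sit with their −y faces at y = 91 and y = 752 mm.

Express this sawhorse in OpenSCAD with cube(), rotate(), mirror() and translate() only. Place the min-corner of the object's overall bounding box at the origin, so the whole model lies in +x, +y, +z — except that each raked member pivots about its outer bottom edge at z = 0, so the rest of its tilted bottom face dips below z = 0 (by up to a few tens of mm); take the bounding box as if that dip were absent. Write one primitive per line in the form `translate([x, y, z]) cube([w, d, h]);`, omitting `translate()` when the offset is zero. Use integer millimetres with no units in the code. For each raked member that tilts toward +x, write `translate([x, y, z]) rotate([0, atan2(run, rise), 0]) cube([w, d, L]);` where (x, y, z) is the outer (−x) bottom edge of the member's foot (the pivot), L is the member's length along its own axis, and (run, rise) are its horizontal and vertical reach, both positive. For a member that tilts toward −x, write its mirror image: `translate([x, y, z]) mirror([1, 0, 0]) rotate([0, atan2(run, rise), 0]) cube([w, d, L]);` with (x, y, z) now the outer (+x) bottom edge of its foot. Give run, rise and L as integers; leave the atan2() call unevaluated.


// leg length = √(224² + 768²) = 800
// right-leg outer foot x = 2·224 + 104 = 552
// beam min-corner = (224, 0, 768)
translate([224, 0, 768]) cube([104, 902, 51]);
translate([0, 91, 0]) rotate([0, atan2(224, 768), 0]) cube([36, 59, 800]);
translate([552, 91, 0]) mirror([1, 0, 0]) rotate([0, atan2(224, 768), 0]) cube([36, 59, 800]);
translate([0, 752, 0]) rotate([0, atan2(224, 768), 0]) cube([36, 59, 800]);
translate([552, 752, 0]) mirror([1, 0, 0]) rotate([0, atan2(224, 768), 0]) cube([36, 59, 800]);


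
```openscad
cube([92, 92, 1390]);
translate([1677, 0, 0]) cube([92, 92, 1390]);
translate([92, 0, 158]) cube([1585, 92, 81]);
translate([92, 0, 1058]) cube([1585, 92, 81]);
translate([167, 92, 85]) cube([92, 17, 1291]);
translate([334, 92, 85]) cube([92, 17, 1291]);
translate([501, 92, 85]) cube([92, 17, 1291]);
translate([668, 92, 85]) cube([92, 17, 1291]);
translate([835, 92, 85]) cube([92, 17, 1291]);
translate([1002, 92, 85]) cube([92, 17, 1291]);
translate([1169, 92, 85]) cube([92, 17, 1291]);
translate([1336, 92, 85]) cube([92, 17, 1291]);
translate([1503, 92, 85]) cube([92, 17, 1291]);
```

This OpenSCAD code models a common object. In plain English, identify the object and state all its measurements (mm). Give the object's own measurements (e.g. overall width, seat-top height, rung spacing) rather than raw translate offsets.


A fence section. Two 92×92 mm posts, 1390 mm tall, stand on the floor with a clear span of 1585 mm between their inner faces. Two horizontal rails of 92×81 mm section span the gap between the posts with their undersides at z = 158 mm and z = 1058 mm, flush with the posts' −y face. 9 pickets, each 92 mm wide, 17 mm thick and 1291 mm tall, are fixed to the +y face of the rails with their bottoms at z = 85 mm, spaced across the span with a 75 mm gap after the −x post and between neighbouring pickets, with 82 mm left before the +x post.


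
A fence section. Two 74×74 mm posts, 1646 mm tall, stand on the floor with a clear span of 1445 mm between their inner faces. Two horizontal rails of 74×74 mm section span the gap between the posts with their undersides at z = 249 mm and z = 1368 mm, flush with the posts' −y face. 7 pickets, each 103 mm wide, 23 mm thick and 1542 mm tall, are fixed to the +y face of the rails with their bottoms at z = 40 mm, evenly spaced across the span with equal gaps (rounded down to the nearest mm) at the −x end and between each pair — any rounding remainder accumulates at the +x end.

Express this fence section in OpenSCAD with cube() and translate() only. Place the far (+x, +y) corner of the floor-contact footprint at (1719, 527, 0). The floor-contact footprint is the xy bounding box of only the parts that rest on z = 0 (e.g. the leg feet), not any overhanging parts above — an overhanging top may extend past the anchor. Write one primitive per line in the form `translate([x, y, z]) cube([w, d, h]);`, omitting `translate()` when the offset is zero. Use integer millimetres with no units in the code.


translate([126, 453, 0]) cube([74, 74, 1646]);
translate([1645, 453, 0]) cube([74, 74, 1646]);
translate([200, 453, 249]) cube([1445, 74, 74]);
translate([200, 453, 1368]) cube([1445, 74, 74]);
translate([290, 527, 40]) cube([103, 23, 1542]);
translate([483, 527, 40]) cube([103, 23, 1542]);
translate([676, 527, 40]) cube([103, 23, 1542]);
translate([869, 527, 40]) cube([103, 23, 1542]);
translate([1062, 527, 40]) cube([103, 23, 1542]);
translate([1255, 527, 40]) cube([103, 23, 1542]);
translate([1448, 527, 40]) cube([103, 23, 1542]);


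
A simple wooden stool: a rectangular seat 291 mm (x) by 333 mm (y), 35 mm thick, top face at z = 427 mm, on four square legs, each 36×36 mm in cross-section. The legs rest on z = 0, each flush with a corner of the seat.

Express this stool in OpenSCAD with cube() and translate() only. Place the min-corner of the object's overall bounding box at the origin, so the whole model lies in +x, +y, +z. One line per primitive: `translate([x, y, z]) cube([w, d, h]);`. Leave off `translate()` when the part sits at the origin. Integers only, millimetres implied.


// leg_h = 427 - 35 = 392
translate([0, 0, 392]) cube([291, 333, 35]);
cube([36, 36, 392]);
translate([255, 0, 0]) cube([36, 36, 392]);
translate([0, 297, 0]) cube([36, 36, 392]);
translate([255, 297, 0]) cube([36, 36, 392]);


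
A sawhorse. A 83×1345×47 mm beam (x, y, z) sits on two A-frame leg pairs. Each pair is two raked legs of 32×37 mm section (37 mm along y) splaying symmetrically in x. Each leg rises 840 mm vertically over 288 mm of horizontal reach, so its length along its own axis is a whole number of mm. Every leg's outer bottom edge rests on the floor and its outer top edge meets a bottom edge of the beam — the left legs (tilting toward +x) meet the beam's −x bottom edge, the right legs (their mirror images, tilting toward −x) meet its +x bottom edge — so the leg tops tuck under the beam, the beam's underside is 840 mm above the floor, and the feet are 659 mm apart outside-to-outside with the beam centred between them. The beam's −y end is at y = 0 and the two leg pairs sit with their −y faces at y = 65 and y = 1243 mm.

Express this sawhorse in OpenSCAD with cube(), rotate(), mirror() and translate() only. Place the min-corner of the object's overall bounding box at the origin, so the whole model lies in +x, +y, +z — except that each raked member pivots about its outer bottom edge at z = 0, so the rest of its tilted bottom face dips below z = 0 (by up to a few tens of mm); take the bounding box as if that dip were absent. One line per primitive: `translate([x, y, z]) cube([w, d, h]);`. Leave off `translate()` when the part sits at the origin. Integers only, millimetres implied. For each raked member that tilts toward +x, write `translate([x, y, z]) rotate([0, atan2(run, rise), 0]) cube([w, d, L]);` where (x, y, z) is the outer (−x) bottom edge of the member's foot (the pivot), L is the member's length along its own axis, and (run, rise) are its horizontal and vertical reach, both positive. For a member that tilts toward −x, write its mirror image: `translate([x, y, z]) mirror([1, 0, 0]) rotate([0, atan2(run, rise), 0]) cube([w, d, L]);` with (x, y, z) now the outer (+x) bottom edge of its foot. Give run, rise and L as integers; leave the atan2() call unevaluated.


translate([288, 0, 840]) cube([83, 1345, 47]);
translate([0, 65, 0]) rotate([0, atan2(288, 840), 0]) cube([32, 37, 888]);
translate([659, 65, 0]) mirror([1, 0, 0]) rotate([0, atan2(288, 840), 0]) cube([32, 37, 888]);
translate([0, 1243, 0]) rotate([0, atan2(288, 840), 0]) cube([32, 37, 888]);
translate([659, 1243, 0]) mirror([1, 0, 0]) rotate([0, atan2(288, 840), 0]) cube([32, 37, 888]);


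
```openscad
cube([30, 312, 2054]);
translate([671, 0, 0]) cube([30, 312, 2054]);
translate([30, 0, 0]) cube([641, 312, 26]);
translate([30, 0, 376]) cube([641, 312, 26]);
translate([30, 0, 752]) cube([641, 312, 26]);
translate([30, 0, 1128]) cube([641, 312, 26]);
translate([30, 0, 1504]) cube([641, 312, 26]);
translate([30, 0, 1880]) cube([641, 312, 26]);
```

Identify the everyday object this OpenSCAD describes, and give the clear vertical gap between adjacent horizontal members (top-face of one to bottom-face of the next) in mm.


A bookshelf. The clear shelf gap is 350 mm.

Two tall side panels with 6 horizontal boards between them — a bookshelf. The first two shelf undersides are at z = 0 and z = 376; with shelf thickness 26, the clear gap is 376 − 0 − 26 = 350 mm.
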